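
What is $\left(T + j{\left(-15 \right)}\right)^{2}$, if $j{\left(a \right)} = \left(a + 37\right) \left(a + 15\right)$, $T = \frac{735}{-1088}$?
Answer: $\frac{540225}{1183744} \approx 0.45637$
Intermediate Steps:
$T = - \frac{735}{1088}$ ($T = 735 \left(- \frac{1}{1088}\right) = - \frac{735}{1088} \approx -0.67555$)
$j{\left(a \right)} = \left(15 + a\right) \left(37 + a\right)$ ($j{\left(a \right)} = \left(37 + a\right) \left(15 + a\right) = \left(15 + a\right) \left(37 + a\right)$)
$\left(T + j{\left(-15 \right)}\right)^{2} = \left(- \frac{735}{1088} + \left(555 + \left(-15\right)^{2} + 52 \left(-15\right)\right)\right)^{2} = \left(- \frac{735}{1088} + \left(555 + 225 - 780\right)\right)^{2} = \left(- \frac{735}{1088} + 0\right)^{2} = \left(- \frac{735}{1088}\right)^{2} = \frac{540225}{1183744}$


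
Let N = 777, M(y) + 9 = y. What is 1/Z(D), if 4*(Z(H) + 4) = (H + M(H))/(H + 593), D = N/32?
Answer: -39506/157391 ≈ -0.25101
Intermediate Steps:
M(y) = -9 + y
D = 777/32 ≈ 24.281
Z(H) = -4 + (-9 + 2*H)/(4*(593 + H)) (Z(H) = -4 + ((H + (-9 + H))/(H + 593))/4 = -4 + ((-9 + 2*H)/(593 + H))/4 = -4 + (-9 + 2*H)/(4*(593 + H)))
1/Z(D) = 1/((-9497 - 14*777/32)/(4*(593 + 777/32))) = 1/((-9497 - 5439/16)/(4*(19753/32))) = 1/((¼)*(32/19753)*(-157391/16)) = 1/(-157391/39506) = -39506/157391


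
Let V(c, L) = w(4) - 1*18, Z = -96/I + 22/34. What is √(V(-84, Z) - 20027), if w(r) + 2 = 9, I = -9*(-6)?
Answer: I*√20038 ≈ 141.56*I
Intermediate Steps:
I = 54
w(r) = 7 (w(r) = -2 + 9 = 7)
Z = -173/153 (Z = -96/54 + 22/34 = -96*1/54 + 22*(1/34) = -16/9 + 11/17 = -173/153 ≈ -1.1307)
V(c, L) = -11 (V(c, L) = 7 - 1*18 = 7 - 18 = -11)
√(V(-84, Z) - 20027) = √(-11 - 20027) = √(-20038) = I*√20038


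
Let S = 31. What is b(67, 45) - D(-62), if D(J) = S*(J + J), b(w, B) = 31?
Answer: 3875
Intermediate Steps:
D(J) = 62*J (D(J) = 31*(J + J) = 31*(2*J) = 62*J)
b(67, 45) - D(-62) = 31 - 62*(-62) = 31 - 1*(-3844) = 31 + 3844 = 3875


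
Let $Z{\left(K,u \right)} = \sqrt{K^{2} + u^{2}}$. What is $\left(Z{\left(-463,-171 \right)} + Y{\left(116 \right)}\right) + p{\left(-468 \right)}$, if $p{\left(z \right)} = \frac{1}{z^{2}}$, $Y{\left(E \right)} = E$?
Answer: $\frac{25406785}{219024} + \sqrt{243610} \approx 609.57$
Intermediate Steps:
$p{\left(z \right)} = \frac{1}{z^{2}}$
$\left(Z{\left(-463,-171 \right)} + Y{\left(116 \right)}\right) + p{\left(-468 \right)} = \left(\sqrt{\left(-463\right)^{2} + \left(-171\right)^{2}} + 116\right) + \frac{1}{219024} = \left(\sqrt{214369 + 29241} + 116\right) + \frac{1}{219024} = \left(\sqrt{243610} + 116\right) + \frac{1}{219024} = \left(116 + \sqrt{243610}\right) + \frac{1}{219024} = \frac{25406785}{219024} + \sqrt{243610}$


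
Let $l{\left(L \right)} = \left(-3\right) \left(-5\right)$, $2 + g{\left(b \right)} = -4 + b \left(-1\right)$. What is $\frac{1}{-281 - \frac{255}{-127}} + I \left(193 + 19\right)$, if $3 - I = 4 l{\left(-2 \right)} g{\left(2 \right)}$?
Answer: $\frac{3628094945}{35432} \approx 1.024 \cdot 10^{5}$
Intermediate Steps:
$g{\left(b \right)} = -6 - b$ ($g{\left(b \right)} = -2 + \left(-4 + b \left(-1\right)\right) = -2 - \left(4 + b\right) = -6 - b$)
$l{\left(L \right)} = 15$
$I = 483$ ($I = 3 - 4 \cdot 15 \left(-6 - 2\right) = 3 - 60 \left(-6 - 2\right) = 3 - 60 \left(-8\right) = 3 - -480 = 3 + 480 = 483$)
$\frac{1}{-281 - \frac{255}{-127}} + I \left(193 + 19\right) = \frac{1}{-281 - \frac{255}{-127}} + 483 \left(193 + 19\right) = \frac{1}{-281 - - \frac{255}{127}} + 483 \cdot 212 = \frac{1}{-281 + \frac{255}{127}} + 102396 = \frac{1}{- \frac{35432}{127}} + 102396 = - \frac{127}{35432} + 102396 = \frac{3628094945}{35432}$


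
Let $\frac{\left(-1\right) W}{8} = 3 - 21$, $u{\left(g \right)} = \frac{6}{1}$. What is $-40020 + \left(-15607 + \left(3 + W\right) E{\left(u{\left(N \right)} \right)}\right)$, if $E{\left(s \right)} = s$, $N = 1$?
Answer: $-54745$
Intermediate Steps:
$u{\left(g \right)} = 6$ ($u{\left(g \right)} = 6 \cdot 1 = 6$)
$W = 144$ ($W = - 8 \left(3 - 21\right) = \left(-8\right) \left(-18\right) = 144$)
$-40020 + \left(-15607 + \left(3 + W\right) E{\left(u{\left(N \right)} \right)}\right) = -40020 - \left(15607 - \left(3 + 144\right) 6\right) = -40020 + \left(-15607 + 147 \cdot 6\right) = -40020 + \left(-15607 + 882\right) = -40020 - 14725 = -54745$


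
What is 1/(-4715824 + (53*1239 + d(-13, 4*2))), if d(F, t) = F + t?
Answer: -1/4650162 ≈ -2.1505e-7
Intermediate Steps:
1/(-4715824 + (53*1239 + d(-13, 4*2))) = 1/(-4715824 + (53*1239 + (-13 + 4*2))) = 1/(-4715824 + (65667 + (-13 + 8))) = 1/(-4715824 + (65667 - 5)) = 1/(-4715824 + 65662) = 1/(-4650162) = -1/4650162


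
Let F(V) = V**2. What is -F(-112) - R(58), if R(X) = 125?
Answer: -12669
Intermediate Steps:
-F(-112) - R(58) = -1*(-112)**2 - 1*125 = -1*12544 - 125 = -12544 - 125 = -12669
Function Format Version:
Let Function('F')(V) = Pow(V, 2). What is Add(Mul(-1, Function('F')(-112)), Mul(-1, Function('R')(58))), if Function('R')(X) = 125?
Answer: -12669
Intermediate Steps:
Add(Mul(-1, Function('F')(-112)), Mul(-1, Function('R')(58))) = Add(Mul(-1, Pow(-112, 2)), Mul(-1, 125)) = Add(Mul(-1, 12544), -125) = Add(-12544, -125) = -12669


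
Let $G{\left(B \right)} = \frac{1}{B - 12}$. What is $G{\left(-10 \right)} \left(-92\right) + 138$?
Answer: $\frac{1564}{11} \approx 142.18$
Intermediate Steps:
$G{\left(B \right)} = \frac{1}{-12 + B}$
$G{\left(-10 \right)} \left(-92\right) + 138 = \frac{1}{-12 - 10} \left(-92\right) + 138 = \frac{1}{-22} \left(-92\right) + 138 = \left(- \frac{1}{22}\right) \left(-92\right) + 138 = \frac{46}{11} + 138 = \frac{1564}{11}$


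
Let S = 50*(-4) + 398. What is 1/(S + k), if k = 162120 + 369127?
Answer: 1/531445 ≈ 1.8817e-6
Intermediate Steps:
S = 198 (S = -200 + 398 = 198)
k = 531247
1/(S + k) = 1/(198 + 531247) = 1/531445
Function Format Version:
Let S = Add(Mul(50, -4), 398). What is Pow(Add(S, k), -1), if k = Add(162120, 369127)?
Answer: Rational(1, 531445) ≈ 1.8817e-6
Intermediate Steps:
S = 198 (S = Add(-200, 398) = 198)
k = 531247
Pow(Add(S, k), -1) = Pow(Add(198, 531247), -1) = Pow(531445, -1) = Rational(1, 531445)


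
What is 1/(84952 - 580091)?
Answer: -1/495139 ≈ -2.0196e-6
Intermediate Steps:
1/(84952 - 580091) = 1/(-495139) = -1/495139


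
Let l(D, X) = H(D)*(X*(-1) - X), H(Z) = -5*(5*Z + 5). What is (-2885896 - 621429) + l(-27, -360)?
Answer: -3039325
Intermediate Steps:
H(Z) = -25 - 25*Z (H(Z) = -5*(5 + 5*Z) = -25 - 25*Z)
l(D, X) = -2*X*(-25 - 25*D) (l(D, X) = (-25 - 25*D)*(X*(-1) - X) = (-25 - 25*D)*(-X - X) = (-25 - 25*D)*(-2*X) = -2*X*(-25 - 25*D))
(-2885896 - 621429) + l(-27, -360) = (-2885896 - 621429) + 50*(-360)*(1 - 27) = -3507325 + 50*(-360)*(-26) = -3507325 + 468000 = -3039325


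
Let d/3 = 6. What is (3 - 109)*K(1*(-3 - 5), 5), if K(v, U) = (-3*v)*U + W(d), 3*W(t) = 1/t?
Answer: -343493/27 ≈ -12722.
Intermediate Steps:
d = 18 (d = 3*6 = 18)
W(t) = 1/(3*t)
K(v, U) = 1/54 - 3*U*v (K(v, U) = (-3*v)*U + (⅓)/18 = -3*U*v + (⅓)*(1/18) = -3*U*v + 1/54 = 1/54 - 3*U*v)
(3 - 109)*K(1*(-3 - 5), 5) = (3 - 109)*(1/54 - 3*5*1*(-3 - 5)) = -106*(1/54 - 3*5*1*(-8)) = -106*(1/54 - 3*5*(-8)) = -106*(1/54 + 120) = -106*6481/54 = -343493/27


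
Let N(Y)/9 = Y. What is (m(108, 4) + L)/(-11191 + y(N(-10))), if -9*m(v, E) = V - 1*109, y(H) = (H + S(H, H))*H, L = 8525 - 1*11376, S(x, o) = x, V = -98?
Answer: -2828/5009 ≈ -0.56458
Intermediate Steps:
N(Y) = 9*Y
L = -2851 (L = 8525 - 11376 = -2851)
y(H) = 2*H² (y(H) = (H + H)*H = (2*H)*H = 2*H²)
m(v, E) = 23 (m(v, E) = -(-98 - 1*109)/9 = -(-98 - 109)/9 = -⅑*(-207) = 23)
(m(108, 4) + L)/(-11191 + y(N(-10))) = (23 - 2851)/(-11191 + 2*(9*(-10))²) = -2828/(-11191 + 2*(-90)²) = -2828/(-11191 + 2*8100) = -2828/(-11191 + 16200) = -2828/5009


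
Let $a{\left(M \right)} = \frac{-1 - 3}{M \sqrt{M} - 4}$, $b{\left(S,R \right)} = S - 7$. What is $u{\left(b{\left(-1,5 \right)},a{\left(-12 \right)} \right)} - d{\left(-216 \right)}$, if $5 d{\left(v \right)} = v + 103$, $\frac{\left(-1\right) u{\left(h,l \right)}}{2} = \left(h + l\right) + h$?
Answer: $\frac{29747}{545} + \frac{12 i \sqrt{3}}{109} \approx 54.582 + 0.19068 i$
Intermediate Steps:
$b{\left(S,R \right)} = -7 + S$
$a{\left(M \right)} = - \frac{4}{-4 + M^{\frac{3}{2}}}$ ($a{\left(M \right)} = - \frac{4}{M^{\frac{3}{2}} - 4} = - \frac{4}{-4 + M^{\frac{3}{2}}}$)
$u{\left(h,l \right)} = - 4 h - 2 l$ ($u{\left(h,l \right)} = - 2 \left(\left(h + l\right) + h\right) = - 2 \left(l + 2 h\right) = - 4 h - 2 l$)
$d{\left(v \right)} = \frac{103}{5} + \frac{v}{5}$ ($d{\left(v \right)} = \frac{v + 103}{5} = \frac{103 + v}{5} = \frac{103}{5} + \frac{v}{5}$)
$u{\left(b{\left(-1,5 \right)},a{\left(-12 \right)} \right)} - d{\left(-216 \right)} = \left(- 4 \left(-7 - 1\right) - 2 \left(- \frac{4}{-4 + \left(-12\right)^{\frac{3}{2}}}\right)\right) - \left(\frac{103}{5} + \frac{1}{5} \left(-216\right)\right) = \left(\left(-4\right) \left(-8\right) - 2 \left(- \frac{4}{-4 - 24 i \sqrt{3}}\right)\right) - \left(\frac{103}{5} - \frac{216}{5}\right) = \left(32 + \frac{8}{-4 - 24 i \sqrt{3}}\right) - - \frac{113}{5} = \left(32 + \frac{8}{-4 - 24 i \sqrt{3}}\right) + \frac{113}{5} = \frac{273}{5} + \frac{8}{-4 - 24 i \sqrt{3}}$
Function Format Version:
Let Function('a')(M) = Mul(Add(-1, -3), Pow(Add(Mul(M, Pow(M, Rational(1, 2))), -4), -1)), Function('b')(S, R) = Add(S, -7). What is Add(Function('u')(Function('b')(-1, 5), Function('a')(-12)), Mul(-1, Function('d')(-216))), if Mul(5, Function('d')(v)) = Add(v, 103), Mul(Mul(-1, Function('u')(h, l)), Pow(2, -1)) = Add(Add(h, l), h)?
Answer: Add(Rational(29747, 545), Mul(Rational(12, 109), I, Pow(3, Rational(1, 2)))) ≈ Add(54.582, Mul(0.19068, I))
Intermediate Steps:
Function('b')(S, R) = Add(-7, S)
Function('a')(M) = Mul(-4, Pow(Add(-4, Pow(M, Rational(3, 2))), -1)) (Function('a')(M) = Mul(-4, Pow(Add(Pow(M, Rational(3, 2)), -4), -1)) = Mul(-4, Pow(Add(-4, Pow(M, Rational(3, 2))), -1)))
Function('u')(h, l) = Add(Mul(-4, h), Mul(-2, l)) (Function('u')(h, l) = Mul(-2, Add(Add(h, l), h)) = Mul(-2, Add(l, Mul(2, h))) = Add(Mul(-4, h), Mul(-2, l)))
Function('d')(v) = Add(Rational(103, 5), Mul(Rational(1, 5), v)) (Function('d')(v) = Mul(Rational(1, 5), Add(v, 103)) = Mul(Rational(1, 5), Add(103, v)) = Add(Rational(103, 5), Mul(Rational(1, 5), v)))
Add(Function('u')(Function('b')(-1, 5), Function('a')(-12)), Mul(-1, Function('d')(-216))) = Add(Add(Mul(-4, Add(-7, -1)), Mul(-2, Mul(-4, Pow(Add(-4, Pow(-12, Rational(3, 2))), -1)))), Mul(-1, Add(Rational(103, 5), Mul(Rational(1, 5), -216)))) = Add(Add(Mul(-4, -8), Mul(-2, Mul(-4, Pow(Add(-4, Mul(-24, I, Pow(3, Rational(1, 2)))), -1)))), Mul(-1, Add(Rational(103, 5), Rational(-216, 5)))) = Add(Add(32, Mul(8, Pow(Add(-4, Mul(-24, I, Pow(3, Rational(1, 2)))), -1))), Mul(-1, Rational(-113, 5))) = Add(Add(32, Mul(8, Pow(Add(-4, Mul(-24, I, Pow(3, Rational(1, 2)))), -1))), Rational(113, 5)) = Add(Rational(273, 5), Mul(8, Pow(Add(-4, Mul(-24, I, Pow(3, Rational(1, 2)))), -1)))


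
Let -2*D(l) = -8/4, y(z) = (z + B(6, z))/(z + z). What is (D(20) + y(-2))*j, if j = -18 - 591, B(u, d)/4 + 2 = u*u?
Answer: 39585/2 ≈ 19793.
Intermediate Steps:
B(u, d) = -8 + 4*u**2 (B(u, d) = -8 + 4*(u*u) = -8 + 4*u**2)
y(z) = (136 + z)/(2*z) (y(z) = (z + (-8 + 4*6**2))/(z + z) = (z + (-8 + 4*36))/((2*z)) = (z + (-8 + 144))*(1/(2*z)) = (z + 136)*(1/(2*z)) = (136 + z)*(1/(2*z)) = (136 + z)/(2*z))
j = -609
D(l) = 1 (D(l) = -(-4)/4 = -1/2*(-2) = 1)
(D(20) + y(-2))*j = (1 + (1/2)*(136 - 2)/(-2))*(-609) = (1 + (1/2)*(-1/2)*134)*(-609) = (1 - 67/2)*(-609) = -65/2*(-609) = 39585/2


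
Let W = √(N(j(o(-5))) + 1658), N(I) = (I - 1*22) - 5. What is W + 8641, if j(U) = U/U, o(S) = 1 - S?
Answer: 8641 + 4*√102 ≈ 8681.4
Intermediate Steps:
j(U) = 1
N(I) = -27 + I (N(I) = (I - 22) - 5 = (-22 + I) - 5 = -27 + I)
W = 4*√102 (W = √((-27 + 1) + 1658) = √(-26 + 1658) = √1632 = 4*√102 ≈ 40.398)
W + 8641 = 4*√102 + 8641 = 8641 + 4*√102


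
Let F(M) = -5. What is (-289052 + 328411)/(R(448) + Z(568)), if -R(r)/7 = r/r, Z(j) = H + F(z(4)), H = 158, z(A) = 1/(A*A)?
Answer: 39359/146 ≈ 269.58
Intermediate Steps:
z(A) = A⁻² (z(A) = 1/(A²) = A⁻²)
Z(j) = 153 (Z(j) = 158 - 5 = 153)
R(r) = -7 (R(r) = -7*r/r = -7*1 = -7)
(-289052 + 328411)/(R(448) + Z(568)) = (-289052 + 328411)/(-7 + 153) = 39359/146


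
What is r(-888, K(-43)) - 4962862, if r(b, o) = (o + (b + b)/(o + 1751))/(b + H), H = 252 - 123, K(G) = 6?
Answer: -2206096382024/444521 ≈ -4.9629e+6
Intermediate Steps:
H = 129
r(b, o) = (o + 2*b/(1751 + o))/(129 + b) (r(b, o) = (o + (b + b)/(o + 1751))/(b + 129) = (o + (2*b)/(1751 + o))/(129 + b) = (o + 2*b/(1751 + o))/(129 + b))
r(-888, K(-43)) - 4962862 = (6² + 2*(-888) + 1751*6)/(225879 + 129*6 + 1751*(-888) - 888*6) - 4962862 = (36 - 1776 + 10506)/(225879 + 774 - 1554888 - 5328) - 4962862 = 8766/(-1333563) - 4962862 = -1/1333563*8766 - 4962862 = -2922/444521 - 4962862 = -2206096382024/444521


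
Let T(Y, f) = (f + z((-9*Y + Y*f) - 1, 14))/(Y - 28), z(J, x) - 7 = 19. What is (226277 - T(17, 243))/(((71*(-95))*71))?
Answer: -2489316/5267845 ≈ -0.47255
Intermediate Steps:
z(J, x) = 26 (z(J, x) = 7 + 19 = 26)
T(Y, f) = (26 + f)/(-28 + Y) (T(Y, f) = (f + 26)/(Y - 28) = (26 + f)/(-28 + Y))
(226277 - T(17, 243))/(((71*(-95))*71)) = (226277 - (26 + 243)/(-28 + 17))/(((71*(-95))*71)) = (226277 - 269/(-11))/((-6745*71)) = (226277 - (-1)*269/11)/(-478895) = (226277 - 1*(-269/11))*(-1/478895) = (226277 + 269/11)*(-1/478895) = (2489316/11)*(-1/478895) = -2489316/5267845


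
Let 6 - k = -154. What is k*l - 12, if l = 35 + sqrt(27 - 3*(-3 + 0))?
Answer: 6548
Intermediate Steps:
k = 160 (k = 6 - 1*(-154) = 6 + 154 = 160)
l = 41 (l = 35 + sqrt(27 - 3*(-3)) = 35 + sqrt(27 + 9) = 35 + sqrt(36) = 35 + 6 = 41)
k*l - 12 = 160*41 - 12 = 6560 - 12 = 6548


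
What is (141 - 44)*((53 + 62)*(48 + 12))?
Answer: 669300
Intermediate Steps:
(141 - 44)*((53 + 62)*(48 + 12)) = 97*(115*60) = 97*6900 = 669300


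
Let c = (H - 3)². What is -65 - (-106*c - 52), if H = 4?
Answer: 93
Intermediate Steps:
c = 1 (c = (4 - 3)² = 1² = 1)
-65 - (-106*c - 52) = -65 - (-106*1 - 52) = -65 - (-106 - 52) = -65 - 1*(-158) = -65 + 158 = 93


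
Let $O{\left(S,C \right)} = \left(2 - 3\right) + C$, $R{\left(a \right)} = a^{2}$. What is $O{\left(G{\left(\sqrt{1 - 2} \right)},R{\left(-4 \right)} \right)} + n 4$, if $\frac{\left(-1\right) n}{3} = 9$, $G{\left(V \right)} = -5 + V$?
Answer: $-93$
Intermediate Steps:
$n = -27$ ($n = \left(-3\right) 9 = -27$)
$O{\left(S,C \right)} = -1 + C$
$O{\left(G{\left(\sqrt{1 - 2} \right)},R{\left(-4 \right)} \right)} + n 4 = \left(-1 + \left(-4\right)^{2}\right) - 108 = \left(-1 + 16\right) - 108 = 15 - 108 = -93$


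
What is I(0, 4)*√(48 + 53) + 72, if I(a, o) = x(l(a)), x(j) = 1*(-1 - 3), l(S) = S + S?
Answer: 72 - 4*√101 ≈ 31.801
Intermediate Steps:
l(S) = 2*S
x(j) = -4 (x(j) = 1*(-4) = -4)
I(a, o) = -4
I(0, 4)*√(48 + 53) + 72 = -4*√(48 + 53) + 72 = -4*√101 + 72 = 72 - 4*√101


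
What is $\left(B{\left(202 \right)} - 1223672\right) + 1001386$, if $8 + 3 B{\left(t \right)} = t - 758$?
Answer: $-222474$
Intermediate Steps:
$B{\left(t \right)} = - \frac{766}{3} + \frac{t}{3}$ ($B{\left(t \right)} = - \frac{8}{3} + \frac{t - 758}{3} = - \frac{8}{3} + \frac{-758 + t}{3} = - \frac{8}{3} + \left(- \frac{758}{3} + \frac{t}{3}\right) = - \frac{766}{3} + \frac{t}{3}$)
$\left(B{\left(202 \right)} - 1223672\right) + 1001386 = \left(\left(- \frac{766}{3} + \frac{1}{3} \cdot 202\right) - 1223672\right) + 1001386 = \left(\left(- \frac{766}{3} + \frac{202}{3}\right) - 1223672\right) + 1001386 = \left(-188 - 1223672\right) + 1001386 = -1223860 + 1001386 = -222474$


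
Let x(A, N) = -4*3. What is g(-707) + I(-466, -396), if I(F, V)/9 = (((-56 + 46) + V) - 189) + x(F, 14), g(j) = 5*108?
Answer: -4923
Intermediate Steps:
g(j) = 540
x(A, N) = -12
I(F, V) = -1899 + 9*V (I(F, V) = 9*((((-56 + 46) + V) - 189) - 12) = 9*(((-10 + V) - 189) - 12) = 9*((-199 + V) - 12) = 9*(-211 + V) = -1899 + 9*V)
g(-707) + I(-466, -396) = 540 + (-1899 + 9*(-396)) = 540 + (-1899 - 3564) = 540 - 5463 = -4923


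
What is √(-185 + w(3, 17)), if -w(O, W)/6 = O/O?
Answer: I*√191 ≈ 13.82*I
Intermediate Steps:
w(O, W) = -6 (w(O, W) = -6*O/O = -6*1 = -6)
√(-185 + w(3, 17)) = √(-185 - 6) = √(-191) = I*√191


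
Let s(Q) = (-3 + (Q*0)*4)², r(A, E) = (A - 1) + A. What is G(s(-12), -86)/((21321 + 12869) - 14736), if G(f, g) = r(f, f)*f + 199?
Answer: 176/9727 ≈ 0.018094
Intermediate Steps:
r(A, E) = -1 + 2*A (r(A, E) = (-1 + A) + A = -1 + 2*A)
s(Q) = 9 (s(Q) = (-3 + 0*4)² = (-3 + 0)² = (-3)² = 9)
G(f, g) = 199 + f*(-1 + 2*f) (G(f, g) = (-1 + 2*f)*f + 199 = f*(-1 + 2*f) + 199 = 199 + f*(-1 + 2*f))
G(s(-12), -86)/((21321 + 12869) - 14736) = (199 + 9*(-1 + 2*9))/((21321 + 12869) - 14736) = (199 + 9*(-1 + 18))/(34190 - 14736) = (199 + 9*17)/19454 = (199 + 153)*(1/19454) = 352*(1/19454) = 176/9727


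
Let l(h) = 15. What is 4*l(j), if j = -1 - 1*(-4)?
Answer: 60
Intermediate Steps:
j = 3 (j = -1 + 4 = 3)
4*l(j) = 4*15 = 60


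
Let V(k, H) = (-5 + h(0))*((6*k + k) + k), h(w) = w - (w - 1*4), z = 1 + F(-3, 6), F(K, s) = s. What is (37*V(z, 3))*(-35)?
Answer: 72520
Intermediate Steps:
z = 7 (z = 1 + 6 = 7)
h(w) = 4 (h(w) = w - (w - 4) = w - (-4 + w) = w + (4 - w) = 4)
V(k, H) = -8*k (V(k, H) = (-5 + 4)*((6*k + k) + k) = -(7*k + k) = -8*k)
(37*V(z, 3))*(-35) = (37*(-8*7))*(-35) = (37*(-56))*(-35) = -2072*(-35) = 72520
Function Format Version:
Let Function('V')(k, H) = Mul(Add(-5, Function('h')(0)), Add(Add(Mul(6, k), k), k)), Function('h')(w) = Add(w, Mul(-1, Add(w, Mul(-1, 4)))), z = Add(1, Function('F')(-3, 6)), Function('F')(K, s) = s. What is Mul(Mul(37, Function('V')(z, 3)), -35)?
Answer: 72520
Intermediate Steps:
z = 7 (z = Add(1, 6) = 7)
Function('h')(w) = 4 (Function('h')(w) = Add(w, Mul(-1, Add(w, -4))) = Add(w, Mul(-1, Add(-4, w))) = Add(w, Add(4, Mul(-1, w))) = 4)
Function('V')(k, H) = Mul(-8, k) (Function('V')(k, H) = Mul(Add(-5, 4), Add(Add(Mul(6, k), k), k)) = Mul(-1, Add(Mul(7, k), k)) = Mul(-1, Mul(8, k)) = Mul(-8, k))
Mul(Mul(37, Function('V')(z, 3)), -35) = Mul(Mul(37, Mul(-8, 7)), -35) = Mul(Mul(37, -56), -35) = Mul(-2072, -35) = 72520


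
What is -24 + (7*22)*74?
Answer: 11372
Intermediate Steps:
-24 + (7*22)*74 = -24 + 154*74 = -24 + 11396 = 11372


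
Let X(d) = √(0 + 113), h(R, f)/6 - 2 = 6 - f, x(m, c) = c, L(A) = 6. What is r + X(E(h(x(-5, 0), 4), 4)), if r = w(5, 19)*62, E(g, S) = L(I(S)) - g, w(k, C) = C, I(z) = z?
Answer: 1178 + √113 ≈ 1188.6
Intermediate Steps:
h(R, f) = 48 - 6*f (h(R, f) = 12 + 6*(6 - f) = 12 + (36 - 6*f) = 48 - 6*f)
E(g, S) = 6 - g
X(d) = √113
r = 1178 (r = 19*62 = 1178)
r + X(E(h(x(-5, 0), 4), 4)) = 1178 + √113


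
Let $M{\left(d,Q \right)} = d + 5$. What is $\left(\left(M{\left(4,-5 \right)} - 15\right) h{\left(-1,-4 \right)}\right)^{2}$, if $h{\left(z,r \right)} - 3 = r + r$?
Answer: $900$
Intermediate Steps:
$h{\left(z,r \right)} = 3 + 2 r$ ($h{\left(z,r \right)} = 3 + \left(r + r\right) = 3 + 2 r$)
$M{\left(d,Q \right)} = 5 + d$
$\left(\left(M{\left(4,-5 \right)} - 15\right) h{\left(-1,-4 \right)}\right)^{2} = \left(\left(\left(5 + 4\right) - 15\right) \left(3 + 2 \left(-4\right)\right)\right)^{2} = \left(\left(9 - 15\right) \left(3 - 8\right)\right)^{2} = \left(\left(-6\right) \left(-5\right)\right)^{2} = 30^{2} = 900$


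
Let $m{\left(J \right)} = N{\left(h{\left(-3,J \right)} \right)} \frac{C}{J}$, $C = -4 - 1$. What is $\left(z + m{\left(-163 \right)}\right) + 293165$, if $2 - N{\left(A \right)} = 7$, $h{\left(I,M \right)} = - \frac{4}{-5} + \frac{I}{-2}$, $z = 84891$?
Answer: $\frac{61623103}{163} \approx 3.7806 \cdot 10^{5}$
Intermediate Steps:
$C = -5$ ($C = -4 - 1 = -5$)
$h{\left(I,M \right)} = \frac{4}{5} - \frac{I}{2}$ ($h{\left(I,M \right)} = \left(-4\right) \left(- \frac{1}{5}\right) + I \left(- \frac{1}{2}\right) = \frac{4}{5} - \frac{I}{2}$)
$N{\left(A \right)} = -5$ ($N{\left(A \right)} = 2 - 7 = -5$)
$m{\left(J \right)} = \frac{25}{J}$ ($m{\left(J \right)} = - 5 \left(- \frac{5}{J}\right) = \frac{25}{J}$)
$\left(z + m{\left(-163 \right)}\right) + 293165 = \left(84891 + \frac{25}{-163}\right) + 293165 = \left(84891 + 25 \left(- \frac{1}{163}\right)\right) + 293165 = \left(84891 - \frac{25}{163}\right) + 293165 = \frac{13837208}{163} + 293165 = \frac{61623103}{163}$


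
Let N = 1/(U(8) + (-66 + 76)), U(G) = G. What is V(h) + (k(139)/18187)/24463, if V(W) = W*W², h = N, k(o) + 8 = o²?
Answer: 557541997/2594706844392 ≈ 0.00021488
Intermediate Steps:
k(o) = -8 + o²
N = 1/18 (N = 1/(8 + (-66 + 76)) = 1/(8 + 10) = 1/18 ≈ 0.055556)
h = 1/18 ≈ 0.055556
V(W) = W³
V(h) + (k(139)/18187)/24463 = (1/18)³ + ((-8 + 139²)/18187)/24463 = 1/5832 + ((-8 + 19321)*(1/18187))*(1/24463) = 1/5832 + (19313*(1/18187))*(1/24463) = 1/5832 + (19313/18187)*(1/24463) = 1/5832 + 19313/444908581 = 557541997/2594706844392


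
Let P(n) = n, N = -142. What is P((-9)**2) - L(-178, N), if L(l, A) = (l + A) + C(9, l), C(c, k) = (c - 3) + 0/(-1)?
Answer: 395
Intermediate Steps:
C(c, k) = -3 + c (C(c, k) = (-3 + c) + 0*(-1) = (-3 + c) + 0 = -3 + c)
L(l, A) = 6 + A + l (L(l, A) = (l + A) + (-3 + 9) = (A + l) + 6 = 6 + A + l)
P((-9)**2) - L(-178, N) = (-9)**2 - (6 - 142 - 178) = 81 - 1*(-314) = 81 + 314 = 395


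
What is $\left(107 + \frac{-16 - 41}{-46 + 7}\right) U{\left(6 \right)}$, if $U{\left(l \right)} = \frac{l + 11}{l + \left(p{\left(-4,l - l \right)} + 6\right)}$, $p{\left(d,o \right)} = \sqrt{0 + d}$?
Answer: $\frac{71910}{481} - \frac{11985 i}{481} \approx 149.5 - 24.917 i$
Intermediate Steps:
$p{\left(d,o \right)} = \sqrt{d}$
$U{\left(l \right)} = \frac{11 + l}{6 + l + 2 i}$ ($U{\left(l \right)} = \frac{l + 11}{l + \left(\sqrt{-4} + 6\right)} = \frac{11 + l}{l + \left(2 i + 6\right)} = \frac{11 + l}{l + \left(6 + 2 i\right)} = \frac{11 + l}{6 + l + 2 i}$)
$\left(107 + \frac{-16 - 41}{-46 + 7}\right) U{\left(6 \right)} = \left(107 + \frac{-16 - 41}{-46 + 7}\right) \frac{11 + 6}{6 + 6 + 2 i} = \left(107 - \frac{57}{-39}\right) \frac{1}{12 + 2 i} 17 = \left(107 - - \frac{19}{13}\right) \frac{12 - 2 i}{148} \cdot 17 = \left(107 + \frac{19}{13}\right) \frac{17 \left(12 - 2 i\right)}{148} = \frac{1410 \frac{17 \left(12 - 2 i\right)}{148}}{13} = \frac{11985 \left(12 - 2 i\right)}{962}$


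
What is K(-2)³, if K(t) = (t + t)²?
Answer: 4096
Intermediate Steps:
K(t) = 4*t² (K(t) = (2*t)² = 4*t²)
K(-2)³ = (4*(-2)²)³ = (4*4)³ = 16³ = 4096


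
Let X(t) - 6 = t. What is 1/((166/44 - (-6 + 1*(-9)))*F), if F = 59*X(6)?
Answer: 11/146202 ≈ 7.5238e-5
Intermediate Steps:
X(t) = 6 + t
F = 708 (F = 59*(6 + 6) = 59*12 = 708)
1/((166/44 - (-6 + 1*(-9)))*F) = 1/((166/44 - (-6 + 1*(-9)))*708) = 1/((166*(1/44) - (-6 - 9))*708) = 1/((83/22 - 1*(-15))*708) = 1/((83/22 + 15)*708) = 1/((413/22)*708) = 1/(146202/11) = 11/146202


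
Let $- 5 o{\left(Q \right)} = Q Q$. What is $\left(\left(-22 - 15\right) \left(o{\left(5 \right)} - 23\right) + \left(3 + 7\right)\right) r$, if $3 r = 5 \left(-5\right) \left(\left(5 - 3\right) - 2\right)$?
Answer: $0$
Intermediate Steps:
$o{\left(Q \right)} = - \frac{Q^{2}}{5}$ ($o{\left(Q \right)} = - \frac{Q Q}{5} = - \frac{Q^{2}}{5}$)
$r = 0$ ($r = \frac{5 \left(-5\right) \left(\left(5 - 3\right) - 2\right)}{3} = \frac{\left(-25\right) \left(2 - 2\right)}{3} = \frac{\left(-25\right) 0}{3} = \frac{1}{3} \cdot 0 = 0$)
$\left(\left(-22 - 15\right) \left(o{\left(5 \right)} - 23\right) + \left(3 + 7\right)\right) r = \left(\left(-22 - 15\right) \left(- \frac{5^{2}}{5} - 23\right) + \left(3 + 7\right)\right) 0 = \left(- 37 \left(\left(- \frac{1}{5}\right) 25 - 23\right) + 10\right) 0 = \left(- 37 \left(-5 - 23\right) + 10\right) 0 = \left(\left(-37\right) \left(-28\right) + 10\right) 0 = \left(1036 + 10\right) 0 = 1046 \cdot 0 = 0$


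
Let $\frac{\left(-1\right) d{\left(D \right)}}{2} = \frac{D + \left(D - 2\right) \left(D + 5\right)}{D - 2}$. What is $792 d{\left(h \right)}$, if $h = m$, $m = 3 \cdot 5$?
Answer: $- \frac{435600}{13} \approx -33508.0$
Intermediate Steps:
$m = 15$
$h = 15$
$d{\left(D \right)} = - \frac{2 \left(D + \left(-2 + D\right) \left(5 + D\right)\right)}{-2 + D}$ ($d{\left(D \right)} = - 2 \frac{D + \left(D - 2\right) \left(D + 5\right)}{D - 2} = - 2 \frac{D + \left(-2 + D\right) \left(5 + D\right)}{-2 + D} = - \frac{2 \left(D + \left(-2 + D\right) \left(5 + D\right)\right)}{-2 + D}$)
$792 d{\left(h \right)} = 792 \frac{2 \left(10 - 15^{2} - 60\right)}{-2 + 15} = 792 \frac{2 \left(10 - 225 - 60\right)}{13} = 792 \cdot 2 \cdot \frac{1}{13} \left(10 - 225 - 60\right) = 792 \cdot 2 \cdot \frac{1}{13} \left(-275\right) = 792 \left(- \frac{550}{13}\right) = - \frac{435600}{13}$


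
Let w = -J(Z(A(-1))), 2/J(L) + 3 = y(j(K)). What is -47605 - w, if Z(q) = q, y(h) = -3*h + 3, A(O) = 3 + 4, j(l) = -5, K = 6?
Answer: -714073/15 ≈ -47605.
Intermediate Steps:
A(O) = 7
y(h) = 3 - 3*h
J(L) = 2/15 (J(L) = 2/(-3 + (3 - 3*(-5))) = 2/(-3 + (3 + 15)) = 2/(-3 + 18) = 2/15)
w = -2/15 (w = -1*2/15 = -2/15 ≈ -0.13333)
-47605 - w = -47605 - 1*(-2/15) = -47605 + 2/15 = -714073/15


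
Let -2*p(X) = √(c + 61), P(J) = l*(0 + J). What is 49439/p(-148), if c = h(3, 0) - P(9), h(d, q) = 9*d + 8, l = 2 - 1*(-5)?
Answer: -98878*√33/33 ≈ -17212.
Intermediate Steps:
l = 7 (l = 2 + 5 = 7)
h(d, q) = 8 + 9*d
P(J) = 7*J (P(J) = 7*(0 + J) = 7*J)
c = -28 (c = (8 + 9*3) - 7*9 = (8 + 27) - 1*63 = 35 - 63 = -28)
p(X) = -√33/2 (p(X) = -√(-28 + 61)/2 = -√33/2)
49439/p(-148) = 49439/((-√33/2)) = 49439*(-2*√33/33) = -98878*√33/33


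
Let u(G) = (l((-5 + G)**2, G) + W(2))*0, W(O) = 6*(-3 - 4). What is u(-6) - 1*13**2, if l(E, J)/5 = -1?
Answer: -169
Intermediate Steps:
W(O) = -42 (W(O) = 6*(-7) = -42)
l(E, J) = -5 (l(E, J) = 5*(-1) = -5)
u(G) = 0 (u(G) = (-5 - 42)*0 = -47*0 = 0)
u(-6) - 1*13**2 = 0 - 1*13**2 = 0 - 1*169 = 0 - 169 = -169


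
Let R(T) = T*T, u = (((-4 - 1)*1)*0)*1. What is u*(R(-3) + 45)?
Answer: 0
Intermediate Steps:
u = 0 (u = (-5*1*0)*1 = -5*0*1 = 0*1 = 0)
R(T) = T²
u*(R(-3) + 45) = 0*((-3)² + 45) = 0*(9 + 45) = 0*54 = 0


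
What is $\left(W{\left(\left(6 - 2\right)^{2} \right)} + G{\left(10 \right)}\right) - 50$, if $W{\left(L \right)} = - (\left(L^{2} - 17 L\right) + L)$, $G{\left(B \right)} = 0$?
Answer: $-50$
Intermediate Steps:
$W{\left(L \right)} = - L^{2} + 16 L$ ($W{\left(L \right)} = - (L^{2} - 16 L) = - L^{2} + 16 L$)
$\left(W{\left(\left(6 - 2\right)^{2} \right)} + G{\left(10 \right)}\right) - 50 = \left(\left(6 - 2\right)^{2} \left(16 - \left(6 - 2\right)^{2}\right) + 0\right) - 50 = \left(4^{2} \left(16 - 4^{2}\right) + 0\right) - 50 = \left(16 \left(16 - 16\right) + 0\right) - 50 = \left(16 \cdot 0 + 0\right) - 50 = \left(0 + 0\right) - 50 = 0 - 50 = -50$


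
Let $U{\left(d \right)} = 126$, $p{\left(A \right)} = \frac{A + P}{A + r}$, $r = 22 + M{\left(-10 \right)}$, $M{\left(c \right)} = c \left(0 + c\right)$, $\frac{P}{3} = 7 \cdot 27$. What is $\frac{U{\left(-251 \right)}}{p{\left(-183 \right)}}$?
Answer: $- \frac{1281}{64} \approx -20.016$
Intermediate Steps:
$P = 567$ ($P = 3 \cdot 7 \cdot 27 = 3 \cdot 189 = 567$)
$M{\left(c \right)} = c^{2}$ ($M{\left(c \right)} = c c = c^{2}$)
$r = 122$ ($r = 22 + \left(-10\right)^{2} = 22 + 100 = 122$)
$p{\left(A \right)} = \frac{567 + A}{122 + A}$ ($p{\left(A \right)} = \frac{A + 567}{A + 122} = \frac{567 + A}{122 + A}$)
$\frac{U{\left(-251 \right)}}{p{\left(-183 \right)}} = \frac{126}{\frac{1}{122 - 183} \left(567 - 183\right)} = \frac{126}{\frac{1}{-61} \cdot 384} = \frac{126}{\left(- \frac{1}{61}\right) 384} = \frac{126}{- \frac{384}{61}} = 126 \left(- \frac{61}{384}\right) = - \frac{1281}{64}$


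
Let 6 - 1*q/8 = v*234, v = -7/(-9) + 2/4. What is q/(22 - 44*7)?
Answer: 1172/143 ≈ 8.1958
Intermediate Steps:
v = 23/18 (v = -7*(-⅑) + 2*(¼) = 7/9 + ½ = 23/18 ≈ 1.2778)
q = -2344 (q = 48 - 92*234/9 = 48 - 8*299 = 48 - 2392 = -2344)
q/(22 - 44*7) = -2344/(22 - 44*7) = -2344/(22 - 308) = -2344/(-286) = -2344*(-1/286) = 1172/143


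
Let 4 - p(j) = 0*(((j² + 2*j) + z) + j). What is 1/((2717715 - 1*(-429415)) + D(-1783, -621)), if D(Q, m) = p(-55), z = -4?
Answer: 1/3147134 ≈ 3.1775e-7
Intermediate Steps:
p(j) = 4 (p(j) = 4 - 0*(((j² + 2*j) - 4) + j) = 4 - 0*((-4 + j² + 2*j) + j) = 4 - 0*(-4 + j² + 3*j) = 4 - 1*0 = 4 + 0 = 4)
D(Q, m) = 4
1/((2717715 - 1*(-429415)) + D(-1783, -621)) = 1/((2717715 - 1*(-429415)) + 4) = 1/((2717715 + 429415) + 4) = 1/(3147130 + 4) = 1/3147134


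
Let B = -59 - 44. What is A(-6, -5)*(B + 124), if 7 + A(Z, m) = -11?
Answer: -378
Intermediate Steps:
B = -103
A(Z, m) = -18 (A(Z, m) = -7 - 11 = -18)
A(-6, -5)*(B + 124) = -18*(-103 + 124) = -18*21 = -378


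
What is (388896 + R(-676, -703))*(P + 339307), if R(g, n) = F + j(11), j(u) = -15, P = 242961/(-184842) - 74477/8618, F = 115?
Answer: 17520686292791502080/132747363 ≈ 1.3199e+11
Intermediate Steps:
P = -1321692961/132747363 (P = 242961*(-1/184842) - 74477*1/8618 = -80987/61614 - 74477/8618 = -1321692961/132747363 ≈ -9.9565)
R(g, n) = 100 (R(g, n) = 115 - 15 = 100)
(388896 + R(-676, -703))*(P + 339307) = (388896 + 100)*(-1321692961/132747363 + 339307) = 388996*(45040787804480/132747363) = 17520686292791502080/132747363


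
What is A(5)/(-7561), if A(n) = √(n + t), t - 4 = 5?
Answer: -√14/7561 ≈ -0.00049486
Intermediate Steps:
t = 9 (t = 4 + 5 = 9)
A(n) = √(9 + n) (A(n) = √(n + 9) = √(9 + n))
A(5)/(-7561) = √(9 + 5)/(-7561) = √14*(-1/7561) = -√14/7561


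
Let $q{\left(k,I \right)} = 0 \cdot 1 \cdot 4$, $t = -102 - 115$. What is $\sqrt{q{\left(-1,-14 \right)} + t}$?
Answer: $i \sqrt{217} \approx 14.731 i$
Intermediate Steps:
$t = -217$
$q{\left(k,I \right)} = 0$ ($q{\left(k,I \right)} = 0 \cdot 4 = 0$)
$\sqrt{q{\left(-1,-14 \right)} + t} = \sqrt{0 - 217} = \sqrt{-217} = i \sqrt{217}$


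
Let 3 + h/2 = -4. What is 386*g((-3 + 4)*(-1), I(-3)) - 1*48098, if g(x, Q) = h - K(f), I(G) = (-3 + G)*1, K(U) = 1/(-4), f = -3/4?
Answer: -106811/2 ≈ -53406.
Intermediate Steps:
f = -3/4 (f = -3*1/4 = -3/4 ≈ -0.75000)
K(U) = -1/4
h = -14 (h = -6 + 2*(-4) = -6 - 8 = -14)
I(G) = -3 + G
g(x, Q) = -55/4 (g(x, Q) = -14 - 1*(-1/4) = -14 + 1/4 = -55/4)
386*g((-3 + 4)*(-1), I(-3)) - 1*48098 = 386*(-55/4) - 1*48098 = -10615/2 - 48098 = -106811/2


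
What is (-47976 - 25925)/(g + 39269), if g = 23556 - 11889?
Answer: -73901/50936 ≈ -1.4509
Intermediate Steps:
g = 11667
(-47976 - 25925)/(g + 39269) = (-47976 - 25925)/(11667 + 39269) = -73901/50936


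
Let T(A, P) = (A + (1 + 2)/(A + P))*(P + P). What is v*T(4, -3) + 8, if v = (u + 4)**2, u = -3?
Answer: -34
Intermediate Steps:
T(A, P) = 2*P*(A + 3/(A + P)) (T(A, P) = (A + 3/(A + P))*(2*P) = 2*P*(A + 3/(A + P)))
v = 1 (v = (-3 + 4)**2 = 1**2 = 1)
v*T(4, -3) + 8 = 1*(2*(-3)*(3 + 4**2 + 4*(-3))/(4 - 3)) + 8 = 1*(2*(-3)*(3 + 16 - 12)/1) + 8 = 1*(2*(-3)*1*7) + 8 = 1*(-42) + 8 = -42 + 8 = -34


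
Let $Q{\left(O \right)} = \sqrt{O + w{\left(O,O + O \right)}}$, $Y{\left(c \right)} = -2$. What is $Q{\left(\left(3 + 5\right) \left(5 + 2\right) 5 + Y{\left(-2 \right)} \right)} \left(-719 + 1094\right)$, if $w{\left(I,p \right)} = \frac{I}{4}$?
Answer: $\frac{375 \sqrt{1390}}{2} \approx 6990.5$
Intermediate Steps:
$w{\left(I,p \right)} = \frac{I}{4}$ ($w{\left(I,p \right)} = I \frac{1}{4} = \frac{I}{4}$)
$Q{\left(O \right)} = \frac{\sqrt{5} \sqrt{O}}{2}$ ($Q{\left(O \right)} = \sqrt{O + \frac{O}{4}} = \sqrt{\frac{5 O}{4}} = \frac{\sqrt{5} \sqrt{O}}{2}$)
$Q{\left(\left(3 + 5\right) \left(5 + 2\right) 5 + Y{\left(-2 \right)} \right)} \left(-719 + 1094\right) = \frac{\sqrt{5} \sqrt{\left(3 + 5\right) \left(5 + 2\right) 5 - 2}}{2} \left(-719 + 1094\right) = \frac{\sqrt{5} \sqrt{8 \cdot 7 \cdot 5 - 2}}{2} \cdot 375 = \frac{\sqrt{5} \sqrt{56 \cdot 5 - 2}}{2} \cdot 375 = \frac{\sqrt{5} \sqrt{280 - 2}}{2} \cdot 375 = \frac{\sqrt{5} \sqrt{278}}{2} \cdot 375 = \frac{\sqrt{1390}}{2} \cdot 375 = \frac{375 \sqrt{1390}}{2}$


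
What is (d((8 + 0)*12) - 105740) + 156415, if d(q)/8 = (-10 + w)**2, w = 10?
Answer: 50675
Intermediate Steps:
d(q) = 0 (d(q) = 8*(-10 + 10)**2 = 8*0**2 = 8*0 = 0)
(d((8 + 0)*12) - 105740) + 156415 = (0 - 105740) + 156415 = -105740 + 156415 = 50675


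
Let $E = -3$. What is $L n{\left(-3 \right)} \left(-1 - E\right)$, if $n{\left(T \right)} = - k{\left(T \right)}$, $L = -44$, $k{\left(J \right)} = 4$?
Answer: $352$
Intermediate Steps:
$n{\left(T \right)} = -4$ ($n{\left(T \right)} = \left(-1\right) 4 = -4$)
$L n{\left(-3 \right)} \left(-1 - E\right) = \left(-44\right) \left(-4\right) \left(-1 - -3\right) = 176 \left(-1 + 3\right) = 176 \cdot 2 = 352$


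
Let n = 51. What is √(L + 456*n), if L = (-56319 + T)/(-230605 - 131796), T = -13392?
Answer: 19*√8460775739247/362401 ≈ 152.50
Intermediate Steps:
L = 69711/362401 (L = (-56319 - 13392)/(-230605 - 131796) = -69711/(-362401) = -69711*(-1/362401) = 69711/362401 ≈ 0.19236)
√(L + 456*n) = √(69711/362401 + 456*51) = √(69711/362401 + 23256) = √(8428067367/362401) = 19*√8460775739247/362401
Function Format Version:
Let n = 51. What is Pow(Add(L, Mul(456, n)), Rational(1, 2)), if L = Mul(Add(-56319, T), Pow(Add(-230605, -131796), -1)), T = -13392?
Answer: Mul(Rational(19, 362401), Pow(8460775739247, Rational(1, 2))) ≈ 152.50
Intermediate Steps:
L = Rational(69711, 362401) (L = Mul(Add(-56319, -13392), Pow(Add(-230605, -131796), -1)) = Mul(-69711, Pow(-362401, -1)) = Mul(-69711, Rational(-1, 362401)) = Rational(69711, 362401) ≈ 0.19236)
Pow(Add(L, Mul(456, n)), Rational(1, 2)) = Pow(Add(Rational(69711, 362401), Mul(456, 51)), Rational(1, 2)) = Pow(Add(Rational(69711, 362401), 23256), Rational(1, 2)) = Pow(Rational(8428067367, 362401), Rational(1, 2)) = Mul(Rational(19, 362401), Pow(8460775739247, Rational(1, 2)))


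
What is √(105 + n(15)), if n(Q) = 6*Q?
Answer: √195 ≈ 13.964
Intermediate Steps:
√(105 + n(15)) = √(105 + 6*15) = √(105 + 90) = √195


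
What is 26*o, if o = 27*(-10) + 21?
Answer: -6474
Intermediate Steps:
o = -249 (o = -270 + 21 = -249)
26*o = 26*(-249) = -6474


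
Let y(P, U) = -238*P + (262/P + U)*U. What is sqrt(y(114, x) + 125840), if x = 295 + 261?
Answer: 2*sqrt(332309202)/57 ≈ 639.63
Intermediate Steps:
x = 556
y(P, U) = -238*P + U*(U + 262/P) (y(P, U) = -238*P + (U + 262/P)*U = -238*P + U*(U + 262/P))
sqrt(y(114, x) + 125840) = sqrt((556**2 - 238*114 + 262*556/114) + 125840) = sqrt((309136 - 27132 + 262*556*(1/114)) + 125840) = sqrt((309136 - 27132 + 72836/57) + 125840) = sqrt(16147064/57 + 125840) = sqrt(23319944/57) = 2*sqrt(332309202)/57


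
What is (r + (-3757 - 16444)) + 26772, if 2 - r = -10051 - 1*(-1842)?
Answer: 14782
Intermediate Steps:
r = 8211 (r = 2 - (-10051 - 1*(-1842)) = 2 - (-10051 + 1842) = 2 - 1*(-8209) = 2 + 8209 = 8211)
(r + (-3757 - 16444)) + 26772 = (8211 + (-3757 - 16444)) + 26772 = (8211 - 20201) + 26772 = -11990 + 26772 = 14782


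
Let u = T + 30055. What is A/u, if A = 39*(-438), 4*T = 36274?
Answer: -2628/6019 ≈ -0.43662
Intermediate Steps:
T = 18137/2 (T = (1/4)*36274 = 18137/2 ≈ 9068.5)
u = 78247/2 (u = 18137/2 + 30055 = 78247/2 ≈ 39124.)
A = -17082
A/u = -17082/78247/2 = -17082*2/78247 = -2628/6019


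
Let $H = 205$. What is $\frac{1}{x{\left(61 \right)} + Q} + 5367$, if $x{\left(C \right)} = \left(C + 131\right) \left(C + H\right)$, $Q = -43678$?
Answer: $\frac{39683599}{7394} \approx 5367.0$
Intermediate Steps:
$x{\left(C \right)} = \left(131 + C\right) \left(205 + C\right)$ ($x{\left(C \right)} = \left(C + 131\right) \left(C + 205\right) = \left(131 + C\right) \left(205 + C\right)$)
$\frac{1}{x{\left(61 \right)} + Q} + 5367 = \frac{1}{\left(26855 + 61^{2} + 336 \cdot 61\right) - 43678} + 5367 = \frac{1}{\left(26855 + 3721 + 20496\right) - 43678} + 5367 = \frac{1}{51072 - 43678} + 5367 = \frac{1}{7394} + 5367 = \frac{39683599}{7394}$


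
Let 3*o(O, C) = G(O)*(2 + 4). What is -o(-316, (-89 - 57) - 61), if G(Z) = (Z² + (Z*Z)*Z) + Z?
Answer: 62909912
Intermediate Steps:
G(Z) = Z + Z² + Z³ (G(Z) = (Z² + Z²*Z) + Z = (Z² + Z³) + Z = Z + Z² + Z³)
o(O, C) = 2*O*(1 + O + O²) (o(O, C) = ((O*(1 + O + O²))*(2 + 4))/3 = ((O*(1 + O + O²))*6)/3 = (6*O*(1 + O + O²))/3 = 2*O*(1 + O + O²))
-o(-316, (-89 - 57) - 61) = -2*(-316)*(1 - 316 + (-316)²) = -2*(-316)*(1 - 316 + 99856) = -2*(-316)*99541 = -1*(-62909912) = 62909912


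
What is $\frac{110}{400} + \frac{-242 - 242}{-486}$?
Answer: $\frac{12353}{9720} \approx 1.2709$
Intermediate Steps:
$\frac{110}{400} + \frac{-242 - 242}{-486} = 110 \cdot \frac{1}{400} - - \frac{242}{243} = \frac{11}{40} + \frac{242}{243} = \frac{12353}{9720}$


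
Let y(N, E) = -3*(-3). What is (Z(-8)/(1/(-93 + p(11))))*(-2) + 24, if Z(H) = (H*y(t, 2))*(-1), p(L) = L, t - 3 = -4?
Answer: 11832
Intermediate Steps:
t = -1 (t = 3 - 4 = -1)
y(N, E) = 9
Z(H) = -9*H (Z(H) = (H*9)*(-1) = (9*H)*(-1) = -9*H)
(Z(-8)/(1/(-93 + p(11))))*(-2) + 24 = ((-9*(-8))/(1/(-93 + 11)))*(-2) + 24 = (72/(1/(-82)))*(-2) + 24 = (72/(-1/82))*(-2) + 24 = (72*(-82))*(-2) + 24 = -5904*(-2) + 24 = 11808 + 24 = 11832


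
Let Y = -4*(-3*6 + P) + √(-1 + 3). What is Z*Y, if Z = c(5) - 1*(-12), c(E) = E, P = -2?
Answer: 1360 + 17*√2 ≈ 1384.0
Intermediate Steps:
Z = 17 (Z = 5 - 1*(-12) = 5 + 12 = 17)
Y = 80 + √2 (Y = -4*(-3*6 - 2) + √(-1 + 3) = -4*(-18 - 2) + √2 = -4*(-20) + √2 = 80 + √2 ≈ 81.414)
Z*Y = 17*(80 + √2) = 1360 + 17*√2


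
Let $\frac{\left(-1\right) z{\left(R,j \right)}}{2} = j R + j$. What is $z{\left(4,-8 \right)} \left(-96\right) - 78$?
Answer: $-7758$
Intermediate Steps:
$z{\left(R,j \right)} = - 2 j - 2 R j$ ($z{\left(R,j \right)} = - 2 \left(j R + j\right) = - 2 \left(R j + j\right) = - 2 \left(j + R j\right) = - 2 j - 2 R j$)
$z{\left(4,-8 \right)} \left(-96\right) - 78 = \left(-2\right) \left(-8\right) \left(1 + 4\right) \left(-96\right) - 78 = \left(-2\right) \left(-8\right) 5 \left(-96\right) - 78 = 80 \left(-96\right) - 78 = -7680 - 78 = -7758$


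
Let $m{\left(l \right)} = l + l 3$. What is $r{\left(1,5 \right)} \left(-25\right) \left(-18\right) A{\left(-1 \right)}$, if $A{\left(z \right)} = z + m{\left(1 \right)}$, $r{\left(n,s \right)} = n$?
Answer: $1350$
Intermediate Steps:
$m{\left(l \right)} = 4 l$ ($m{\left(l \right)} = l + 3 l = 4 l$)
$A{\left(z \right)} = 4 + z$ ($A{\left(z \right)} = z + 4 \cdot 1 = z + 4 = 4 + z$)
$r{\left(1,5 \right)} \left(-25\right) \left(-18\right) A{\left(-1 \right)} = 1 \left(-25\right) \left(-18\right) \left(4 - 1\right) = \left(-25\right) \left(-18\right) 3 = 450 \cdot 3 = 1350$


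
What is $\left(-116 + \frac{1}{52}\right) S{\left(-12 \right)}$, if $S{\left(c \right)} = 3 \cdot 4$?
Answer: $- \frac{18093}{13} \approx -1391.8$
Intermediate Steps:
$S{\left(c \right)} = 12$
$\left(-116 + \frac{1}{52}\right) S{\left(-12 \right)} = \left(-116 + \frac{1}{52}\right) 12 = \left(- \frac{6031}{52}\right) 12 = - \frac{18093}{13}$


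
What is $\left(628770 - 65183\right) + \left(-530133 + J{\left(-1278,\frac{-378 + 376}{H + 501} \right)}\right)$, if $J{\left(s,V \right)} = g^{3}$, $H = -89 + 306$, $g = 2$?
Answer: $33462$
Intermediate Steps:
$H = 217$
$J{\left(s,V \right)} = 8$ ($J{\left(s,V \right)} = 2^{3} = 8$)
$\left(628770 - 65183\right) + \left(-530133 + J{\left(-1278,\frac{-378 + 376}{H + 501} \right)}\right) = \left(628770 - 65183\right) + \left(-530133 + 8\right) = 563587 - 530125 = 33462$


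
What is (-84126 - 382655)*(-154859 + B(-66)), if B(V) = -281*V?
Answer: 63628318453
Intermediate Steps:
(-84126 - 382655)*(-154859 + B(-66)) = (-84126 - 382655)*(-154859 - 281*(-66)) = -466781*(-154859 + 18546) = -466781*(-136313) = 63628318453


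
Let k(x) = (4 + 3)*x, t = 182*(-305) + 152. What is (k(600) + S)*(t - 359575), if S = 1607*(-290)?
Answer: 191628507390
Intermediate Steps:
t = -55358 (t = -55510 + 152 = -55358)
S = -466030
k(x) = 7*x
(k(600) + S)*(t - 359575) = (7*600 - 466030)*(-55358 - 359575) = (4200 - 466030)*(-414933) = -461830*(-414933) = 191628507390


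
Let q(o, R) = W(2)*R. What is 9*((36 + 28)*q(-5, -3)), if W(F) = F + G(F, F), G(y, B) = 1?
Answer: -5184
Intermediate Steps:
W(F) = 1 + F (W(F) = F + 1 = 1 + F)
q(o, R) = 3*R (q(o, R) = (1 + 2)*R = 3*R)
9*((36 + 28)*q(-5, -3)) = 9*((36 + 28)*(3*(-3))) = 9*(64*(-9)) = 9*(-576) = -5184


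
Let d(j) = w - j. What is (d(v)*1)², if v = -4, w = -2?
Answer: 4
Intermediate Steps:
d(j) = -2 - j
(d(v)*1)² = ((-2 - 1*(-4))*1)² = ((-2 + 4)*1)² = (2*1)² = 2² = 4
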